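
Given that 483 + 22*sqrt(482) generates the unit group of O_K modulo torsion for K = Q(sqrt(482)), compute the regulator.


epsilon = 483 + 22*sqrt(482)
= 965.9990
R = ln(965.9990)
= 6.8732

6.8732


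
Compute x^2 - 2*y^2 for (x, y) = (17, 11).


x^2 - d*y^2
= 17^2 - 2*11^2
= 289 - 242
= 47

47


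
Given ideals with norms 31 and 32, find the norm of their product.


N(IJ) = N(I) * N(J)
= 31 * 32
= 992

992


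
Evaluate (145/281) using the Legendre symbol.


p = 281 is prime, so compute (145/281) with the reciprocity algorithm (Jacobi-symbol steps: pull out 2s via (2/n), flip via reciprocity, reduce):
  reciprocity: (145/281) -> +(281/145)
  reduce: (136/145)
  pull out 2: (2/145) = +1  (since 145 mod 8 = 1)
  pull out 2: (2/145) = +1  (since 145 mod 8 = 1)
  pull out 2: (2/145) = +1  (since 145 mod 8 = 1)
  reciprocity: (17/145) -> +(145/17)
  reduce: (9/17)
  reciprocity: (9/17) -> +(17/9)
  reduce: (8/9)
  pull out 2: (2/9) = +1  (since 9 mod 8 = 1)
  pull out 2: (2/9) = +1  (since 9 mod 8 = 1)
  pull out 2: (2/9) = +1  (since 9 mod 8 = 1)
  (1/9) = 1
Product of signs = 1
(145/281) = 1

1


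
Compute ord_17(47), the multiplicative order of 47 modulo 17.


We want ord_17(47), the smallest k >= 1 with 47^k = 1 mod 17.
n = 17 = 17, phi(17) = 16; the order divides phi(n).
Divisors of 16: 1, 2, 4, 8, 16
Repeated squaring mod 17: 47^1 = 13, 47^2 = 16, 47^4 = 1, 47^8 = 1, 47^16 = 1
Test divisors in increasing order:
  k=1: 47^1 = 13 mod 17
  k=2: 47^2 = 16 mod 17
  k=4: 47^4 = 1 mod 17  <- first divisor giving 1
Order = 4

4


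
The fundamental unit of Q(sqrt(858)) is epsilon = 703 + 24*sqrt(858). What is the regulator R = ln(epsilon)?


epsilon = 703 + 24*sqrt(858)
= 1405.9993
R = ln(1405.9993)
= 7.2485

7.2485


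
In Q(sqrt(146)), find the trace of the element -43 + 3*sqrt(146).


Tr(a + b*sqrt(d)) = (a + b*sqrt(d)) + (a - b*sqrt(d)) = 2a
= 2 * (-43)
= -86

-86


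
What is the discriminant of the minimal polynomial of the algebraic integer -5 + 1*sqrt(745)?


The element -5 + 1*sqrt(745) has minimal polynomial:
x^2 + 10*x - 720
Discriminant = (10)^2 - 4*(-720)
= 100 + 2880
= 2980

2980


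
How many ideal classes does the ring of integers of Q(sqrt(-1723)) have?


K = Q(sqrt(-1723)). d mod 4 = 1, so D = disc(K) = d = -1723
h(K) equals the number of primitive reduced positive-definite forms (a, b, c) = a*x^2 + b*x*y + c*y^2 with b^2 - 4ac = D,
where reduced means |b| <= a <= c, with b >= 0 whenever |b| = a or a = c, and primitive means gcd(a, b, c) = 1.
Reduced forces 3a^2 <= |D| = 1723, so 1 <= a <= 23; b must have the parity of D, and c = (b^2 - D)/(4a) must be an integer >= a.
Enumerate a = 1..23, b in [-a, a]:
  a=1: (1, 1, 431)  [1]
  a=2..10: none
  a=11: (11, -9, 41), (11, 9, 41)  [2]
  a=12..18: none
  a=19: (19, -5, 23), (19, 5, 23)  [2]
  a=20..23: none
Total reduced forms: 1 + 2 + 2 = 5
h = 5

5


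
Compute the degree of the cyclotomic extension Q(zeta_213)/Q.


The degree equals Euler's totient phi(213).
213 = 3 * 71
phi(213) = 140

140


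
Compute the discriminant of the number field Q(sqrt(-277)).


For K = Q(sqrt(d)) with d squarefree: disc(K) = d if d = 1 mod 4, and disc(K) = 4d if d = 2 or 3 mod 4.
Here d = -277, and d mod 4 = 3.
d = 3 mod 4, not 1 (O_K = Z[sqrt(d)]), so disc(K) = 4d = 4 * (-277) = -1108

-1108


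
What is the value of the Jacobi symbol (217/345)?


Compute (217/345) via quadratic reciprocity:
  reciprocity: (217/345) -> +(345/217)
  reduce: (128/217)
  pull out 2: (2/217) = +1  (since 217 mod 8 = 1)
  pull out 2: (2/217) = +1  (since 217 mod 8 = 1)
  pull out 2: (2/217) = +1  (since 217 mod 8 = 1)
  pull out 2: (2/217) = +1  (since 217 mod 8 = 1)
  pull out 2: (2/217) = +1  (since 217 mod 8 = 1)
  pull out 2: (2/217) = +1  (since 217 mod 8 = 1)
  pull out 2: (2/217) = +1  (since 217 mod 8 = 1)
  (1/217) = 1
Product of signs = 1

1


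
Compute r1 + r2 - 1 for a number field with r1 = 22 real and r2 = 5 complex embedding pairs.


By Dirichlet's unit theorem:
rank = r1 + r2 - 1
= 22 + 5 - 1
= 26

26


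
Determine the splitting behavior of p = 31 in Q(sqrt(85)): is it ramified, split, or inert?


K = Q(sqrt(85)). Since d mod 4 = 1, disc(K) = 85.
Check p | disc: 85 mod 31 = 23.
p does not divide disc. Compute Legendre symbol (d/p):
23^((31-1)/2) mod 31 = -1
(d/p) = -1, so p is inert: (p) stays prime with e=1, f=2, g=1.
Therefore p is inert.

inert


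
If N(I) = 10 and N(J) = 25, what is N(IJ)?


N(IJ) = N(I) * N(J)
= 10 * 25
= 250

250


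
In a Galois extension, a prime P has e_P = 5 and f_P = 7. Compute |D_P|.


|D_P| = e * f
= 5 * 7
= 35

35


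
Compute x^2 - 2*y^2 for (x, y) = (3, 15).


x^2 - d*y^2
= 3^2 - 2*15^2
= 9 - 450
= -441

-441


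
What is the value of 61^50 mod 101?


p = 101 is prime and the exponent is (p-1)/2 = 50, so by Euler's criterion 61^50 = (61/101) = +1 or -1 mod 101.
Compute by square-and-multiply:
  50 = 32 + 16 + 2 (binary 110010)
  Repeated squaring mod 101: 61^1 = 61, 61^2 = 85, 61^4 = 54, 61^8 = 88, 61^16 = 68, 61^32 = 79
  61^50 = 61^32 * 61^16 * 61^2 = 79 * 68 * 85 mod 101
    79 * 68 = 5372 = 19 mod 101
    19 * 85 = 1615 = 100 mod 101
  61^50 = 100 mod 101
Result 100 = p - 1 = -1 mod 101: 61 is a quadratic non-residue mod 101. As a residue in [0, p-1] the value is 100.
61^50 mod 101 = 100

100


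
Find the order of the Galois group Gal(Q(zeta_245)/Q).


|Gal(Q(zeta_245)/Q)| = phi(245)
= 168

168


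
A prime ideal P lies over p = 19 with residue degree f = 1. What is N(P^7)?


N(P^a) = p^(a*f)
= 19^(7*1)
= 19^7
= 893871739

893871739


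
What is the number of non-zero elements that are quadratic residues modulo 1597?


For prime p, the number of non-zero quadratic residues is (p-1)/2.
= (1597-1)/2
= 798

798


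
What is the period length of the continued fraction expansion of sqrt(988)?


Run the CF algorithm for sqrt(988).
a_0 = floor(sqrt(988)) = 31; set m_0=0, q_0=1.
Recurrence: m' = q*a - m,  q' = (d - m'^2)/q,  a' = floor((a_0 + m')/q').
  step 1: m=31, q=27, a=2
  step 2: m=23, q=17, a=3
  step 3: m=28, q=12, a=4
  step 4: m=20, q=49, a=1
  step 5: m=29, q=3, a=20
  step 6: m=31, q=9, a=6
  step 7: m=23, q=51, a=1
  step 8: m=28, q=4, a=14
  step 9: m=28, q=51, a=1
  step 10: m=23, q=9, a=6
  step 11: m=31, q=3, a=20
  step 12: m=29, q=49, a=1
  step 13: m=20, q=12, a=4
  step 14: m=28, q=17, a=3
  step 15: m=23, q=27, a=2
  step 16: m=31, q=1, a=62
a_16 = 2*a_0 = 62, so the period closes here.
sqrt(988) = [31; 2, 3, 4, 1, 20, 6, 1, 14, 1, 6, 20, 1, 4, 3, 2, 62]
Period length = 16

16


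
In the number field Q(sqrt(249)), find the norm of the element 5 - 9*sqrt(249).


N(a + b*sqrt(d)) = a^2 - d*b^2
= (5)^2 - (249)*(-9)^2
= 25 - 20169
= -20144

-20144


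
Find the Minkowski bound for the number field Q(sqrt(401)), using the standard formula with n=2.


d = 401, d mod 4 = 1, so disc(K) = d = 401; |disc(K)| = 401
Real quadratic field, so n = 2, s = r2 = 0, r1 = 2
M = (n!/n^n) * (4/pi)^s * sqrt(|disc(K)|) = (2!/2^2) * (4/pi)^0 * sqrt(401)
= 0.5 * 1.000000 * 20.024984
= 10.0125

10.0125


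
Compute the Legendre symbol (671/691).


p = 691 is prime, so compute (671/691) with the reciprocity algorithm (Jacobi-symbol steps: pull out 2s via (2/n), flip via reciprocity, reduce):
  reciprocity: (671/691) -> -(691/671)
  reduce: (20/671)
  pull out 2: (2/671) = +1  (since 671 mod 8 = 7)
  pull out 2: (2/671) = +1  (since 671 mod 8 = 7)
  reciprocity: (5/671) -> +(671/5)
  reduce: (1/5)
  (1/5) = 1
Product of signs = -1
(671/691) = -1

-1


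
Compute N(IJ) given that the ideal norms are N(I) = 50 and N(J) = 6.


N(IJ) = N(I) * N(J)
= 50 * 6
= 300

300


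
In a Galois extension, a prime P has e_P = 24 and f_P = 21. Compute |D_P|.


|D_P| = e * f
= 24 * 21
= 504

504


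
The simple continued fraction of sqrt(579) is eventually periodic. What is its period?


Run the CF algorithm for sqrt(579).
a_0 = floor(sqrt(579)) = 24; set m_0=0, q_0=1.
Recurrence: m' = q*a - m,  q' = (d - m'^2)/q,  a' = floor((a_0 + m')/q').
  step 1: m=24, q=3, a=16
  step 2: m=24, q=1, a=48
a_2 = 2*a_0 = 48, so the period closes here.
sqrt(579) = [24; 16, 48]
Period length = 2

2


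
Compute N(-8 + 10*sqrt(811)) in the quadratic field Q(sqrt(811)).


N(a + b*sqrt(d)) = a^2 - d*b^2
= (-8)^2 - (811)*(10)^2
= 64 - 81100
= -81036

-81036


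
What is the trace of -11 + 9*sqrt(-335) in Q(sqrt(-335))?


Tr(a + b*sqrt(d)) = (a + b*sqrt(d)) + (a - b*sqrt(d)) = 2a
= 2 * (-11)
= -22

-22


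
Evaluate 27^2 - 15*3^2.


x^2 - d*y^2
= 27^2 - 15*3^2
= 729 - 135
= 594

594


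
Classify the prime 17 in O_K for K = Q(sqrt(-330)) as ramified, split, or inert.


K = Q(sqrt(-330)). Since d mod 4 = 2, disc(K) = -1320.
Check p | disc: -1320 mod 17 = 6.
p does not divide disc. Compute Legendre symbol (d/p):
10^((17-1)/2) mod 17 = -1
(d/p) = -1, so p is inert: (p) stays prime with e=1, f=2, g=1.
Therefore p is inert.

inert


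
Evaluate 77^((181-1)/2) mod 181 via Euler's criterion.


p = 181 is prime and the exponent is (p-1)/2 = 90, so by Euler's criterion 77^90 = (77/181) = +1 or -1 mod 181.
Compute by square-and-multiply:
  90 = 64 + 16 + 8 + 2 (binary 1011010)
  Repeated squaring mod 181: 77^1 = 77, 77^2 = 137, 77^4 = 126, 77^8 = 129, 77^16 = 170, 77^32 = 121, 77^64 = 161
  77^90 = 77^64 * 77^16 * 77^8 * 77^2 = 161 * 170 * 129 * 137 mod 181
    161 * 170 = 27370 = 39 mod 181
    39 * 129 = 5031 = 144 mod 181
    144 * 137 = 19728 = 180 mod 181
  77^90 = 180 mod 181
Result 180 = p - 1 = -1 mod 181: 77 is a quadratic non-residue mod 181. As a residue in [0, p-1] the value is 180.
77^90 mod 181 = 180

180


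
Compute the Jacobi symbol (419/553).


Compute (419/553) via quadratic reciprocity:
  reciprocity: (419/553) -> +(553/419)
  reduce: (134/419)
  pull out 2: (2/419) = -1  (since 419 mod 8 = 3)
  reciprocity: (67/419) -> -(419/67)
  reduce: (17/67)
  reciprocity: (17/67) -> +(67/17)
  reduce: (16/17)
  pull out 2: (2/17) = +1  (since 17 mod 8 = 1)
  pull out 2: (2/17) = +1  (since 17 mod 8 = 1)
  pull out 2: (2/17) = +1  (since 17 mod 8 = 1)
  pull out 2: (2/17) = +1  (since 17 mod 8 = 1)
  (1/17) = 1
Product of signs = 1

1


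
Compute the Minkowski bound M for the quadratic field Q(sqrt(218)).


d = 218, d mod 4 = 2, so disc(K) = 4d = 872; |disc(K)| = 872
Real quadratic field, so n = 2, s = r2 = 0, r1 = 2
M = (n!/n^n) * (4/pi)^s * sqrt(|disc(K)|) = (2!/2^2) * (4/pi)^0 * sqrt(872)
= 0.5 * 1.000000 * 29.529646
= 14.7648

14.7648


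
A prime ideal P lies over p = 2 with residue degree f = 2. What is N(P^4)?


N(P^a) = p^(a*f)
= 2^(4*2)
= 2^8
= 256

256


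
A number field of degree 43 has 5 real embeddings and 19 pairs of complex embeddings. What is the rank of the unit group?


By Dirichlet's unit theorem:
rank = r1 + r2 - 1
= 5 + 19 - 1
= 23

23


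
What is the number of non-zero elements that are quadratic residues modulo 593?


For prime p, the number of non-zero quadratic residues is (p-1)/2.
= (593-1)/2
= 296

296


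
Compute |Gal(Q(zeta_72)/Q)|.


|Gal(Q(zeta_72)/Q)| = phi(72)
= 24

24


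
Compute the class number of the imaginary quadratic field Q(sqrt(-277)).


K = Q(sqrt(-277)). d mod 4 = 3, so D = disc(K) = 4d = -1108
h(K) equals the number of primitive reduced positive-definite forms (a, b, c) = a*x^2 + b*x*y + c*y^2 with b^2 - 4ac = D,
where reduced means |b| <= a <= c, with b >= 0 whenever |b| = a or a = c, and primitive means gcd(a, b, c) = 1.
Reduced forces 3a^2 <= |D| = 1108, so 1 <= a <= 19; b must have the parity of D, and c = (b^2 - D)/(4a) must be an integer >= a.
Enumerate a = 1..19, b in [-a, a]:
  a=1: (1, 0, 277)  [1]
  a=2: (2, 2, 139)  [1]
  a=3..10: none
  a=11: (11, -6, 26), (11, 6, 26)  [2]
  a=12: none
  a=13: (13, -6, 22), (13, 6, 22)  [2]
  a=14..19: none
Total reduced forms: 1 + 1 + 2 + 2 = 6
h = 6

6


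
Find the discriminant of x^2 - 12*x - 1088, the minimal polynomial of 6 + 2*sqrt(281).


The element 6 + 2*sqrt(281) has minimal polynomial:
x^2 - 12*x - 1088
Discriminant = (-12)^2 - 4*(-1088)
= 144 + 4352
= 4496

4496


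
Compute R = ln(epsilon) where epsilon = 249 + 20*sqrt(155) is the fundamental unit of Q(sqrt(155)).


epsilon = 249 + 20*sqrt(155)
= 497.9980
R = ln(497.9980)
= 6.2106

6.2106


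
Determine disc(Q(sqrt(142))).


For K = Q(sqrt(d)) with d squarefree: disc(K) = d if d = 1 mod 4, and disc(K) = 4d if d = 2 or 3 mod 4.
Here d = 142, and d mod 4 = 2.
d = 2 mod 4, not 1 (O_K = Z[sqrt(d)]), so disc(K) = 4d = 4 * (142) = 568

568


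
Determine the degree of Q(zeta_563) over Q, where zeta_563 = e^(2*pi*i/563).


The degree equals Euler's totient phi(563).
563 = 563
phi(563) = 562

562


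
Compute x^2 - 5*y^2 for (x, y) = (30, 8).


x^2 - d*y^2
= 30^2 - 5*8^2
= 900 - 320
= 580

580


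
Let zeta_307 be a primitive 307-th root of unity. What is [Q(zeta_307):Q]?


The degree equals Euler's totient phi(307).
307 = 307
phi(307) = 306

306


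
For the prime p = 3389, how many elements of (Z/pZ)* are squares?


For prime p, the number of non-zero quadratic residues is (p-1)/2.
= (3389-1)/2
= 1694

1694


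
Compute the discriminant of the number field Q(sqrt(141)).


For K = Q(sqrt(d)) with d squarefree: disc(K) = d if d = 1 mod 4, and disc(K) = 4d if d = 2 or 3 mod 4.
Here d = 141, and d mod 4 = 1.
d = 1 mod 4 (O_K = Z[(1+sqrt(d))/2]), so disc(K) = d = 141

141


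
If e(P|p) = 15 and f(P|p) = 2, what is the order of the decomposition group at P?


|D_P| = e * f
= 15 * 2
= 30

30


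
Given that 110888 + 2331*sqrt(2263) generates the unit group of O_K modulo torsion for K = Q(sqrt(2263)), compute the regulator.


epsilon = 110888 + 2331*sqrt(2263)
= 221776.0000
R = ln(221776.0000)
= 12.3094

12.3094


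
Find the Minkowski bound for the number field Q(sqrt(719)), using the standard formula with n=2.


d = 719, d mod 4 = 3, so disc(K) = 4d = 2876; |disc(K)| = 2876
Real quadratic field, so n = 2, s = r2 = 0, r1 = 2
M = (n!/n^n) * (4/pi)^s * sqrt(|disc(K)|) = (2!/2^2) * (4/pi)^0 * sqrt(2876)
= 0.5 * 1.000000 * 53.628351
= 26.8142

26.8142


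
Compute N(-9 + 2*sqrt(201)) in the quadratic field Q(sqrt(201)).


N(a + b*sqrt(d)) = a^2 - d*b^2
= (-9)^2 - (201)*(2)^2
= 81 - 804
= -723

-723


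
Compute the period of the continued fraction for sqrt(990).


Run the CF algorithm for sqrt(990).
a_0 = floor(sqrt(990)) = 31; set m_0=0, q_0=1.
Recurrence: m' = q*a - m,  q' = (d - m'^2)/q,  a' = floor((a_0 + m')/q').
  step 1: m=31, q=29, a=2
  step 2: m=27, q=9, a=6
  step 3: m=27, q=29, a=2
  step 4: m=31, q=1, a=62
a_4 = 2*a_0 = 62, so the period closes here.
sqrt(990) = [31; 2, 6, 2, 62]
Period length = 4

4


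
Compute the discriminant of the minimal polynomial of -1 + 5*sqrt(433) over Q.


The element -1 + 5*sqrt(433) has minimal polynomial:
x^2 + 2*x - 10824
Discriminant = (2)^2 - 4*(-10824)
= 4 + 43296
= 43300

43300


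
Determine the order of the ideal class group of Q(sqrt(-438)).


K = Q(sqrt(-438)). d mod 4 = 2, so D = disc(K) = 4d = -1752
h(K) equals the number of primitive reduced positive-definite forms (a, b, c) = a*x^2 + b*x*y + c*y^2 with b^2 - 4ac = D,
where reduced means |b| <= a <= c, with b >= 0 whenever |b| = a or a = c, and primitive means gcd(a, b, c) = 1.
Reduced forces 3a^2 <= |D| = 1752, so 1 <= a <= 24; b must have the parity of D, and c = (b^2 - D)/(4a) must be an integer >= a.
Enumerate a = 1..24, b in [-a, a]:
  a=1: (1, 0, 438)  [1]
  a=2: (2, 0, 219)  [1]
  a=3: (3, 0, 146)  [1]
  a=4..5: none
  a=6: (6, 0, 73)  [1]
  a=7..12: none
  a=13: (13, -4, 34), (13, 4, 34)  [2]
  a=14..16: none
  a=17: (17, -4, 26), (17, 4, 26)  [2]
  a=18..24: none
Total reduced forms: 1 + 1 + 1 + 1 + 2 + 2 = 8
h = 8

8


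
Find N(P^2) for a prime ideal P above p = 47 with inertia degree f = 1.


N(P^a) = p^(a*f)
= 47^(2*1)
= 47^2
= 2209

2209


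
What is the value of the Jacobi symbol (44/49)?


Compute (44/49) via quadratic reciprocity:
  pull out 2: (2/49) = +1  (since 49 mod 8 = 1)
  pull out 2: (2/49) = +1  (since 49 mod 8 = 1)
  reciprocity: (11/49) -> +(49/11)
  reduce: (5/11)
  reciprocity: (5/11) -> +(11/5)
  reduce: (1/5)
  (1/5) = 1
Product of signs = 1

1


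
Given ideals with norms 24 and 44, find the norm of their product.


N(IJ) = N(I) * N(J)
= 24 * 44
= 1056

1056


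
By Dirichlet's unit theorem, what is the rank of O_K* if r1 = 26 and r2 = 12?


By Dirichlet's unit theorem:
rank = r1 + r2 - 1
= 26 + 12 - 1
= 37

37


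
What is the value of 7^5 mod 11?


p = 11 is prime and the exponent is (p-1)/2 = 5, so by Euler's criterion 7^5 = (7/11) = +1 or -1 mod 11.
Compute by square-and-multiply:
  5 = 4 + 1 (binary 101)
  Repeated squaring mod 11: 7^1 = 7, 7^2 = 5, 7^4 = 3
  7^5 = 7^4 * 7^1 = 3 * 7 mod 11
    3 * 7 = 21 = 10 mod 11
  7^5 = 10 mod 11
Result 10 = p - 1 = -1 mod 11: 7 is a quadratic non-residue mod 11. As a residue in [0, p-1] the value is 10.
7^5 mod 11 = 10

10


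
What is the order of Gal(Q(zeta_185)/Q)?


|Gal(Q(zeta_185)/Q)| = phi(185)
= 144

144


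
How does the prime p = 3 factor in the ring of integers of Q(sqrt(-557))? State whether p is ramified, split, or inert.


K = Q(sqrt(-557)). Since d mod 4 = 3, disc(K) = -2228.
Check p | disc: -2228 mod 3 = 1.
p does not divide disc. Compute Legendre symbol (d/p):
1^((3-1)/2) mod 3 = 1
(d/p) = 1, so p splits: (p) = P*P' with e=1, f=1, g=2.
Therefore p is split.

split


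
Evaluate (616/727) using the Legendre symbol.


p = 727 is prime, so compute (616/727) with the reciprocity algorithm (Jacobi-symbol steps: pull out 2s via (2/n), flip via reciprocity, reduce):
  pull out 2: (2/727) = +1  (since 727 mod 8 = 7)
  pull out 2: (2/727) = +1  (since 727 mod 8 = 7)
  pull out 2: (2/727) = +1  (since 727 mod 8 = 7)
  reciprocity: (77/727) -> +(727/77)
  reduce: (34/77)
  pull out 2: (2/77) = -1  (since 77 mod 8 = 5)
  reciprocity: (17/77) -> +(77/17)
  reduce: (9/17)
  reciprocity: (9/17) -> +(17/9)
  reduce: (8/9)
  pull out 2: (2/9) = +1  (since 9 mod 8 = 1)
  pull out 2: (2/9) = +1  (since 9 mod 8 = 1)
  pull out 2: (2/9) = +1  (since 9 mod 8 = 1)
  (1/9) = 1
Product of signs = -1
(616/727) = -1

-1


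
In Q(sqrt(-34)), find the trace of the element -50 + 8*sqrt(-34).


Tr(a + b*sqrt(d)) = (a + b*sqrt(d)) + (a - b*sqrt(d)) = 2a
= 2 * (-50)
= -100

-100


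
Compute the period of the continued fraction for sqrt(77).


Run the CF algorithm for sqrt(77).
a_0 = floor(sqrt(77)) = 8; set m_0=0, q_0=1.
Recurrence: m' = q*a - m,  q' = (d - m'^2)/q,  a' = floor((a_0 + m')/q').
  step 1: m=8, q=13, a=1
  step 2: m=5, q=4, a=3
  step 3: m=7, q=7, a=2
  step 4: m=7, q=4, a=3
  step 5: m=5, q=13, a=1
  step 6: m=8, q=1, a=16
a_6 = 2*a_0 = 16, so the period closes here.
sqrt(77) = [8; 1, 3, 2, 3, 1, 16]
Period length = 6

6


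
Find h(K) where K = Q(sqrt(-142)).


K = Q(sqrt(-142)). d mod 4 = 2, so D = disc(K) = 4d = -568
h(K) equals the number of primitive reduced positive-definite forms (a, b, c) = a*x^2 + b*x*y + c*y^2 with b^2 - 4ac = D,
where reduced means |b| <= a <= c, with b >= 0 whenever |b| = a or a = c, and primitive means gcd(a, b, c) = 1.
Reduced forces 3a^2 <= |D| = 568, so 1 <= a <= 13; b must have the parity of D, and c = (b^2 - D)/(4a) must be an integer >= a.
Enumerate a = 1..13, b in [-a, a]:
  a=1: (1, 0, 142)  [1]
  a=2: (2, 0, 71)  [1]
  a=3..10: none
  a=11: (11, -2, 13), (11, 2, 13)  [2]
  a=12..13: none
Total reduced forms: 1 + 1 + 2 = 4
h = 4

4


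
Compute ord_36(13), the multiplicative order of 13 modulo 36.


We want ord_36(13), the smallest k >= 1 with 13^k = 1 mod 36.
n = 36 = 2^2 * 3^2, phi(36) = 12; the order divides phi(n).
Divisors of 12: 1, 2, 3, 4, 6, 12
Repeated squaring mod 36: 13^1 = 13, 13^2 = 25, 13^4 = 13, 13^8 = 25
Test divisors in increasing order:
  k=1: 13^1 = 13 mod 36
  k=2: 13^2 = 25 mod 36
  k=3: 13^3 = 25 * 13 = 1 mod 36  <- first divisor giving 1
Order = 3

3


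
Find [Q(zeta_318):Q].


The degree equals Euler's totient phi(318).
318 = 2 * 3 * 53
phi(318) = 104

104


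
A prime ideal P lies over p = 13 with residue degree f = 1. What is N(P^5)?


N(P^a) = p^(a*f)
= 13^(5*1)
= 13^5
= 371293

371293


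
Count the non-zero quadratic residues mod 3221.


For prime p, the number of non-zero quadratic residues is (p-1)/2.
= (3221-1)/2
= 1610

1610


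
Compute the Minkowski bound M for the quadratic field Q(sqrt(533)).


d = 533, d mod 4 = 1, so disc(K) = d = 533; |disc(K)| = 533
Real quadratic field, so n = 2, s = r2 = 0, r1 = 2
M = (n!/n^n) * (4/pi)^s * sqrt(|disc(K)|) = (2!/2^2) * (4/pi)^0 * sqrt(533)
= 0.5 * 1.000000 * 23.086793
= 11.5434

11.5434


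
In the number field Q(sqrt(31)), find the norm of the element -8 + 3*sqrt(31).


N(a + b*sqrt(d)) = a^2 - d*b^2
= (-8)^2 - (31)*(3)^2
= 64 - 279
= -215

-215


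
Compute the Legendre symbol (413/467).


p = 467 is prime, so compute (413/467) with the reciprocity algorithm (Jacobi-symbol steps: pull out 2s via (2/n), flip via reciprocity, reduce):
  reciprocity: (413/467) -> +(467/413)
  reduce: (54/413)
  pull out 2: (2/413) = -1  (since 413 mod 8 = 5)
  reciprocity: (27/413) -> +(413/27)
  reduce: (8/27)
  pull out 2: (2/27) = -1  (since 27 mod 8 = 3)
  pull out 2: (2/27) = -1  (since 27 mod 8 = 3)
  pull out 2: (2/27) = -1  (since 27 mod 8 = 3)
  (1/27) = 1
Product of signs = 1
(413/467) = 1

1


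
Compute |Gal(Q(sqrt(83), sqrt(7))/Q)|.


The 2 square roots of distinct primes are multiplicatively independent over Q,
so [K:Q] = 2^2 and Gal(K/Q) is isomorphic to (Z/2Z)^2.
|Gal| = 2^2 = 4

4


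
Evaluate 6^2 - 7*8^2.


x^2 - d*y^2
= 6^2 - 7*8^2
= 36 - 448
= -412

-412


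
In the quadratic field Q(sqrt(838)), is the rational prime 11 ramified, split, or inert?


K = Q(sqrt(838)). Since d mod 4 = 2, disc(K) = 3352.
Check p | disc: 3352 mod 11 = 8.
p does not divide disc. Compute Legendre symbol (d/p):
2^((11-1)/2) mod 11 = -1
(d/p) = -1, so p is inert: (p) stays prime with e=1, f=2, g=1.
Therefore p is inert.

inert


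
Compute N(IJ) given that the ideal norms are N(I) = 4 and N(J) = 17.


N(IJ) = N(I) * N(J)
= 4 * 17
= 68

68


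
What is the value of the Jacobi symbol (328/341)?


Compute (328/341) via quadratic reciprocity:
  pull out 2: (2/341) = -1  (since 341 mod 8 = 5)
  pull out 2: (2/341) = -1  (since 341 mod 8 = 5)
  pull out 2: (2/341) = -1  (since 341 mod 8 = 5)
  reciprocity: (41/341) -> +(341/41)
  reduce: (13/41)
  reciprocity: (13/41) -> +(41/13)
  reduce: (2/13)
  pull out 2: (2/13) = -1  (since 13 mod 8 = 5)
  (1/13) = 1
Product of signs = 1

1


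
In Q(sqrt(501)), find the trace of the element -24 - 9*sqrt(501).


Tr(a + b*sqrt(d)) = (a + b*sqrt(d)) + (a - b*sqrt(d)) = 2a
= 2 * (-24)
= -48

-48


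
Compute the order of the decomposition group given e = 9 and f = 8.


|D_P| = e * f
= 9 * 8
= 72

72


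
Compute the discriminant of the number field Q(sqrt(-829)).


For K = Q(sqrt(d)) with d squarefree: disc(K) = d if d = 1 mod 4, and disc(K) = 4d if d = 2 or 3 mod 4.
Here d = -829, and d mod 4 = 3.
d = 3 mod 4, not 1 (O_K = Z[sqrt(d)]), so disc(K) = 4d = 4 * (-829) = -3316

-3316


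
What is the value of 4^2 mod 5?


p = 5 is prime and the exponent is (p-1)/2 = 2, so by Euler's criterion 4^2 = (4/5) = +1 or -1 mod 5.
Compute by square-and-multiply:
  2 = 2 (binary 10)
  Repeated squaring mod 5: 4^1 = 4, 4^2 = 1
  4^2 = 1 mod 5
Result 1: 4 is a quadratic residue mod 5.
4^2 mod 5 = 1

1


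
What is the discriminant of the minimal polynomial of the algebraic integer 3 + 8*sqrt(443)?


The element 3 + 8*sqrt(443) has minimal polynomial:
x^2 - 6*x - 28343
Discriminant = (-6)^2 - 4*(-28343)
= 36 + 113372
= 113408

113408


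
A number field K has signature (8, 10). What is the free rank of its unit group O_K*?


By Dirichlet's unit theorem:
rank = r1 + r2 - 1
= 8 + 10 - 1
= 17

17


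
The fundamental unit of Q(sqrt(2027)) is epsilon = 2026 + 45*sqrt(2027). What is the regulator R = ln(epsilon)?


epsilon = 2026 + 45*sqrt(2027)
= 4051.9998
R = ln(4051.9998)
= 8.3070

8.3070


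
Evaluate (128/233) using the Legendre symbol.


p = 233 is prime, so compute (128/233) with the reciprocity algorithm (Jacobi-symbol steps: pull out 2s via (2/n), flip via reciprocity, reduce):
  pull out 2: (2/233) = +1  (since 233 mod 8 = 1)
  pull out 2: (2/233) = +1  (since 233 mod 8 = 1)
  pull out 2: (2/233) = +1  (since 233 mod 8 = 1)
  pull out 2: (2/233) = +1  (since 233 mod 8 = 1)
  pull out 2: (2/233) = +1  (since 233 mod 8 = 1)
  pull out 2: (2/233) = +1  (since 233 mod 8 = 1)
  pull out 2: (2/233) = +1  (since 233 mod 8 = 1)
  (1/233) = 1
Product of signs = 1
(128/233) = 1

1


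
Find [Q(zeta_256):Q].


The degree equals Euler's totient phi(256).
256 = 2^8
phi(256) = 128

128


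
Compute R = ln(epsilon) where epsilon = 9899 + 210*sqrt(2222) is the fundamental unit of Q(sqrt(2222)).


epsilon = 9899 + 210*sqrt(2222)
= 19797.9999
R = ln(19797.9999)
= 9.8933

9.8933


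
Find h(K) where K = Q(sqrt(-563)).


K = Q(sqrt(-563)). d mod 4 = 1, so D = disc(K) = d = -563
h(K) equals the number of primitive reduced positive-definite forms (a, b, c) = a*x^2 + b*x*y + c*y^2 with b^2 - 4ac = D,
where reduced means |b| <= a <= c, with b >= 0 whenever |b| = a or a = c, and primitive means gcd(a, b, c) = 1.
Reduced forces 3a^2 <= |D| = 563, so 1 <= a <= 13; b must have the parity of D, and c = (b^2 - D)/(4a) must be an integer >= a.
Enumerate a = 1..13, b in [-a, a]:
  a=1: (1, 1, 141)  [1]
  a=2: none
  a=3: (3, -1, 47), (3, 1, 47)  [2]
  a=4..6: none
  a=7: (7, -5, 21), (7, 5, 21)  [2]
  a=8: none
  a=9: (9, -7, 17), (9, 7, 17)  [2]
  a=10: none
  a=11: (11, -3, 13), (11, 3, 13)  [2]
  a=12..13: none
Total reduced forms: 1 + 2 + 2 + 2 + 2 = 9
h = 9

9


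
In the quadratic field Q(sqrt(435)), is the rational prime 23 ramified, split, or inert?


K = Q(sqrt(435)). Since d mod 4 = 3, disc(K) = 1740.
Check p | disc: 1740 mod 23 = 15.
p does not divide disc. Compute Legendre symbol (d/p):
21^((23-1)/2) mod 23 = -1
(d/p) = -1, so p is inert: (p) stays prime with e=1, f=2, g=1.
Therefore p is inert.

inert


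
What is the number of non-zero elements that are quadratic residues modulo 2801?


For prime p, the number of non-zero quadratic residues is (p-1)/2.
= (2801-1)/2
= 1400

1400


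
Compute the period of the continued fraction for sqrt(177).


Run the CF algorithm for sqrt(177).
a_0 = floor(sqrt(177)) = 13; set m_0=0, q_0=1.
Recurrence: m' = q*a - m,  q' = (d - m'^2)/q,  a' = floor((a_0 + m')/q').
  step 1: m=13, q=8, a=3
  step 2: m=11, q=7, a=3
  step 3: m=10, q=11, a=2
  step 4: m=12, q=3, a=8
  step 5: m=12, q=11, a=2
  step 6: m=10, q=7, a=3
  step 7: m=11, q=8, a=3
  step 8: m=13, q=1, a=26
a_8 = 2*a_0 = 26, so the period closes here.
sqrt(177) = [13; 3, 3, 2, 8, 2, 3, 3, 26]
Period length = 8

8


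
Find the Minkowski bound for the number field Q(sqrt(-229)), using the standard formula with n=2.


d = -229, d mod 4 = 3, so disc(K) = 4d = -916; |disc(K)| = 916
Imaginary quadratic field, so n = 2, s = r2 = 1, r1 = 0
M = (n!/n^n) * (4/pi)^s * sqrt(|disc(K)|) = (2!/2^2) * (4/pi)^1 * sqrt(916)
= 0.5 * 1.273240 * 30.265492
= 19.2676

19.2676


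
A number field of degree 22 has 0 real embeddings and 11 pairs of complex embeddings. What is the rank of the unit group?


By Dirichlet's unit theorem:
rank = r1 + r2 - 1
= 0 + 11 - 1
= 10

10


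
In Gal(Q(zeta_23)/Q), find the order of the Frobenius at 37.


The Frobenius at p in Gal(Q(zeta_n)/Q) = (Z/nZ)* is the class of p, so its order is ord_23(37), the smallest k >= 1 with 37^k = 1 mod 23.
n = 23 = 23, phi(23) = 22; the order divides phi(n).
Divisors of 22: 1, 2, 11, 22
Repeated squaring mod 23: 37^1 = 14, 37^2 = 12, 37^4 = 6, 37^8 = 13, 37^16 = 8
Test divisors in increasing order:
  k=1: 37^1 = 14 mod 23
  k=2: 37^2 = 12 mod 23
  k=11: 37^11 = 13 * 12 * 14 = 22 mod 23
  k=22: 37^22 = 8 * 6 * 12 = 1 mod 23  <- first divisor giving 1
Order = 22

22


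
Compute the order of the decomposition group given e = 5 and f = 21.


|D_P| = e * f
= 5 * 21
= 105

105


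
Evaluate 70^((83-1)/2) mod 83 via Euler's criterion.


p = 83 is prime and the exponent is (p-1)/2 = 41, so by Euler's criterion 70^41 = (70/83) = +1 or -1 mod 83.
Compute by square-and-multiply:
  41 = 32 + 8 + 1 (binary 101001)
  Repeated squaring mod 83: 70^1 = 70, 70^2 = 3, 70^4 = 9, 70^8 = 81, 70^16 = 4, 70^32 = 16
  70^41 = 70^32 * 70^8 * 70^1 = 16 * 81 * 70 mod 83
    16 * 81 = 1296 = 51 mod 83
    51 * 70 = 3570 = 1 mod 83
  70^41 = 1 mod 83
Result 1: 70 is a quadratic residue mod 83.
70^41 mod 83 = 1

1


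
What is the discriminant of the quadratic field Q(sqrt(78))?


For K = Q(sqrt(d)) with d squarefree: disc(K) = d if d = 1 mod 4, and disc(K) = 4d if d = 2 or 3 mod 4.
Here d = 78, and d mod 4 = 2.
d = 2 mod 4, not 1 (O_K = Z[sqrt(d)]), so disc(K) = 4d = 4 * (78) = 312

312


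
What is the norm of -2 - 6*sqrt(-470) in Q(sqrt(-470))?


N(a + b*sqrt(d)) = a^2 - d*b^2
= (-2)^2 - (-470)*(-6)^2
= 4 + 16920
= 16924

16924


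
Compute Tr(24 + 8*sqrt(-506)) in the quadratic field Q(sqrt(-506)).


Tr(a + b*sqrt(d)) = (a + b*sqrt(d)) + (a - b*sqrt(d)) = 2a
= 2 * (24)
= 48

48


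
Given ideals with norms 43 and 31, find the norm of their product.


N(IJ) = N(I) * N(J)
= 43 * 31
= 1333

1333


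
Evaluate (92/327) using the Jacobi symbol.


Compute (92/327) via quadratic reciprocity:
  pull out 2: (2/327) = +1  (since 327 mod 8 = 7)
  pull out 2: (2/327) = +1  (since 327 mod 8 = 7)
  reciprocity: (23/327) -> -(327/23)
  reduce: (5/23)
  reciprocity: (5/23) -> +(23/5)
  reduce: (3/5)
  reciprocity: (3/5) -> +(5/3)
  reduce: (2/3)
  pull out 2: (2/3) = -1  (since 3 mod 8 = 3)
  (1/3) = 1
Product of signs = 1

1


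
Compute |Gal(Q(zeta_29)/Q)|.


|Gal(Q(zeta_29)/Q)| = phi(29)
= 28

28


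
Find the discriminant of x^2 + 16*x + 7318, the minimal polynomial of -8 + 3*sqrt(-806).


The element -8 + 3*sqrt(-806) has minimal polynomial:
x^2 + 16*x + 7318
Discriminant = (16)^2 - 4*(7318)
= 256 - 29272
= -29016

-29016


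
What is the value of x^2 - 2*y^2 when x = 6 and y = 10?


x^2 - d*y^2
= 6^2 - 2*10^2
= 36 - 200
= -164

-164


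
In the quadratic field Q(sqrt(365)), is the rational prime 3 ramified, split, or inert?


K = Q(sqrt(365)). Since d mod 4 = 1, disc(K) = 365.
Check p | disc: 365 mod 3 = 2.
p does not divide disc. Compute Legendre symbol (d/p):
2^((3-1)/2) mod 3 = -1
(d/p) = -1, so p is inert: (p) stays prime with e=1, f=2, g=1.
Therefore p is inert.

inert


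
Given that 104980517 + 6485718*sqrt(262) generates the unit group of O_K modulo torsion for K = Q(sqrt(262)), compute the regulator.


epsilon = 104980517 + 6485718*sqrt(262)
= 2.0996e+08
R = ln(2.0996e+08)
= 19.1624

19.1624


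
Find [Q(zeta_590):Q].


The degree equals Euler's totient phi(590).
590 = 2 * 5 * 59
phi(590) = 232

232


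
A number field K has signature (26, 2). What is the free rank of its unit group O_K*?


By Dirichlet's unit theorem:
rank = r1 + r2 - 1
= 26 + 2 - 1
= 27

27


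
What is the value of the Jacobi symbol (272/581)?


Compute (272/581) via quadratic reciprocity:
  pull out 2: (2/581) = -1  (since 581 mod 8 = 5)
  pull out 2: (2/581) = -1  (since 581 mod 8 = 5)
  pull out 2: (2/581) = -1  (since 581 mod 8 = 5)
  pull out 2: (2/581) = -1  (since 581 mod 8 = 5)
  reciprocity: (17/581) -> +(581/17)
  reduce: (3/17)
  reciprocity: (3/17) -> +(17/3)
  reduce: (2/3)
  pull out 2: (2/3) = -1  (since 3 mod 8 = 3)
  (1/3) = 1
Product of signs = -1

-1


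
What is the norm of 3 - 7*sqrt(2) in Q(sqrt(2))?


N(a + b*sqrt(d)) = a^2 - d*b^2
= (3)^2 - (2)*(-7)^2
= 9 - 98
= -89

-89


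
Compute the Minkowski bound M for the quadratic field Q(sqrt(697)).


d = 697, d mod 4 = 1, so disc(K) = d = 697; |disc(K)| = 697
Real quadratic field, so n = 2, s = r2 = 0, r1 = 2
M = (n!/n^n) * (4/pi)^s * sqrt(|disc(K)|) = (2!/2^2) * (4/pi)^0 * sqrt(697)
= 0.5 * 1.000000 * 26.400758
= 13.2004

13.2004


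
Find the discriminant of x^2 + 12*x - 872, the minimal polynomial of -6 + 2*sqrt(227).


The element -6 + 2*sqrt(227) has minimal polynomial:
x^2 + 12*x - 872
Discriminant = (12)^2 - 4*(-872)
= 144 + 3488
= 3632

3632


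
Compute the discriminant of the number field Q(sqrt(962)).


For K = Q(sqrt(d)) with d squarefree: disc(K) = d if d = 1 mod 4, and disc(K) = 4d if d = 2 or 3 mod 4.
Here d = 962, and d mod 4 = 2.
d = 2 mod 4, not 1 (O_K = Z[sqrt(d)]), so disc(K) = 4d = 4 * (962) = 3848

3848


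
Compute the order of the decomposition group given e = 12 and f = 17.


|D_P| = e * f
= 12 * 17
= 204

204


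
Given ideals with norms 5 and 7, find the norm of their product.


N(IJ) = N(I) * N(J)
= 5 * 7
= 35

35


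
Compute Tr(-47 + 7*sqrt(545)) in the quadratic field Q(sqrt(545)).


Tr(a + b*sqrt(d)) = (a + b*sqrt(d)) + (a - b*sqrt(d)) = 2a
= 2 * (-47)
= -94

-94


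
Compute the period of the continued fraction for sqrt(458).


Run the CF algorithm for sqrt(458).
a_0 = floor(sqrt(458)) = 21; set m_0=0, q_0=1.
Recurrence: m' = q*a - m,  q' = (d - m'^2)/q,  a' = floor((a_0 + m')/q').
  step 1: m=21, q=17, a=2
  step 2: m=13, q=17, a=2
  step 3: m=21, q=1, a=42
a_3 = 2*a_0 = 42, so the period closes here.
sqrt(458) = [21; 2, 2, 42]
Period length = 3

3


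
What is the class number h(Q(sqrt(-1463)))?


K = Q(sqrt(-1463)). d mod 4 = 1, so D = disc(K) = d = -1463
h(K) equals the number of primitive reduced positive-definite forms (a, b, c) = a*x^2 + b*x*y + c*y^2 with b^2 - 4ac = D,
where reduced means |b| <= a <= c, with b >= 0 whenever |b| = a or a = c, and primitive means gcd(a, b, c) = 1.
Reduced forces 3a^2 <= |D| = 1463, so 1 <= a <= 22; b must have the parity of D, and c = (b^2 - D)/(4a) must be an integer >= a.
Enumerate a = 1..22, b in [-a, a]:
  a=1: (1, 1, 366)  [1]
  a=2: (2, -1, 183), (2, 1, 183)  [2]
  a=3: (3, -1, 122), (3, 1, 122)  [2]
  a=4: (4, -3, 92), (4, 3, 92)  [2]
  a=5: none
  a=6: (6, -5, 62), (6, -1, 61), (6, 1, 61), (6, 5, 62)  [4]
  a=7: (7, 7, 54)  [1]
  a=8: (8, -3, 46), (8, 3, 46)  [2]
  a=9: (9, -7, 42), (9, 7, 42)  [2]
  a=10: none
  a=11: (11, 11, 36)  [1]
  a=12: (12, -11, 33), (12, -5, 31), (12, 5, 31), (12, 11, 33)  [4]
  a=13: none
  a=14: (14, -7, 27), (14, 7, 27)  [2]
  a=15: none
  a=16: (16, -3, 23), (16, 3, 23)  [2]
  a=17: (17, -13, 24), (17, 13, 24)  [2]
  a=18: (18, -11, 22), (18, -7, 21), (18, 7, 21), (18, 11, 22)  [4]
  a=19: (19, 19, 24)  [1]
  a=20..22: none
Total reduced forms: 1 + 2 + 2 + 2 + 4 + 1 + 2 + 2 + 1 + 4 + 2 + 2 + 2 + 4 + 1 = 32
h = 32

32


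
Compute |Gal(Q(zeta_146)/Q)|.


|Gal(Q(zeta_146)/Q)| = phi(146)
= 72

72


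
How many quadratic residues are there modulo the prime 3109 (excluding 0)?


For prime p, the number of non-zero quadratic residues is (p-1)/2.
= (3109-1)/2
= 1554

1554


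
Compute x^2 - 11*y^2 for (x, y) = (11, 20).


x^2 - d*y^2
= 11^2 - 11*20^2
= 121 - 4400
= -4279

-4279


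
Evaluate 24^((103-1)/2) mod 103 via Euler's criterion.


p = 103 is prime and the exponent is (p-1)/2 = 51, so by Euler's criterion 24^51 = (24/103) = +1 or -1 mod 103.
Compute by square-and-multiply:
  51 = 32 + 16 + 2 + 1 (binary 110011)
  Repeated squaring mod 103: 24^1 = 24, 24^2 = 61, 24^4 = 13, 24^8 = 66, 24^16 = 30, 24^32 = 76
  24^51 = 24^32 * 24^16 * 24^2 * 24^1 = 76 * 30 * 61 * 24 mod 103
    76 * 30 = 2280 = 14 mod 103
    14 * 61 = 854 = 30 mod 103
    30 * 24 = 720 = 102 mod 103
  24^51 = 102 mod 103
Result 102 = p - 1 = -1 mod 103: 24 is a quadratic non-residue mod 103. As a residue in [0, p-1] the value is 102.
24^51 mod 103 = 102

102


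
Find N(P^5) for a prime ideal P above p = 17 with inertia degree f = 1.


N(P^a) = p^(a*f)
= 17^(5*1)
= 17^5
= 1419857

1419857


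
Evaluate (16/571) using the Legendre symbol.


p = 571 is prime, so compute (16/571) with the reciprocity algorithm (Jacobi-symbol steps: pull out 2s via (2/n), flip via reciprocity, reduce):
  pull out 2: (2/571) = -1  (since 571 mod 8 = 3)
  pull out 2: (2/571) = -1  (since 571 mod 8 = 3)
  pull out 2: (2/571) = -1  (since 571 mod 8 = 3)
  pull out 2: (2/571) = -1  (since 571 mod 8 = 3)
  (1/571) = 1
Product of signs = 1
(16/571) = 1

1


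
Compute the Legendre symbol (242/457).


p = 457 is prime, so compute (242/457) with the reciprocity algorithm (Jacobi-symbol steps: pull out 2s via (2/n), flip via reciprocity, reduce):
  pull out 2: (2/457) = +1  (since 457 mod 8 = 1)
  reciprocity: (121/457) -> +(457/121)
  reduce: (94/121)
  pull out 2: (2/121) = +1  (since 121 mod 8 = 1)
  reciprocity: (47/121) -> +(121/47)
  reduce: (27/47)
  reciprocity: (27/47) -> -(47/27)
  reduce: (20/27)
  pull out 2: (2/27) = -1  (since 27 mod 8 = 3)
  pull out 2: (2/27) = -1  (since 27 mod 8 = 3)
  reciprocity: (5/27) -> +(27/5)
  reduce: (2/5)
  pull out 2: (2/5) = -1  (since 5 mod 8 = 5)
  (1/5) = 1
Product of signs = 1
(242/457) = 1

1


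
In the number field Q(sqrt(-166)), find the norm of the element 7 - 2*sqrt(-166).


N(a + b*sqrt(d)) = a^2 - d*b^2
= (7)^2 - (-166)*(-2)^2
= 49 + 664
= 713

713


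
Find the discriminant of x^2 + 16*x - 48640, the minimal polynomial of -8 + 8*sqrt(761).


The element -8 + 8*sqrt(761) has minimal polynomial:
x^2 + 16*x - 48640
Discriminant = (16)^2 - 4*(-48640)
= 256 + 194560
= 194816

194816


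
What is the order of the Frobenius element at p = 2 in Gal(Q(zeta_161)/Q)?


The Frobenius at p in Gal(Q(zeta_n)/Q) = (Z/nZ)* is the class of p, so its order is ord_161(2), the smallest k >= 1 with 2^k = 1 mod 161.
n = 161 = 7 * 23, phi(161) = 132; the order divides phi(n).
Divisors of 132: 1, 2, 3, 4, 6, 11, 12, 22, 33, 44, 66, 132
Repeated squaring mod 161: 2^1 = 2, 2^2 = 4, 2^4 = 16, 2^8 = 95, 2^16 = 9, 2^32 = 81, 2^64 = 121, 2^128 = 151
Test divisors in increasing order:
  k=1: 2^1 = 2 mod 161
  k=2: 2^2 = 4 mod 161
  k=3: 2^3 = 4 * 2 = 8 mod 161
  k=4: 2^4 = 16 mod 161
  k=6: 2^6 = 16 * 4 = 64 mod 161
  k=11: 2^11 = 95 * 4 * 2 = 116 mod 161
  k=12: 2^12 = 95 * 16 = 71 mod 161
  k=22: 2^22 = 9 * 16 * 4 = 93 mod 161
  k=33: 2^33 = 81 * 2 = 1 mod 161  <- first divisor giving 1
Order = 33

33


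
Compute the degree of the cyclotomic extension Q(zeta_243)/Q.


The degree equals Euler's totient phi(243).
243 = 3^5
phi(243) = 162

162


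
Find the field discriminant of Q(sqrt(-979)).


For K = Q(sqrt(d)) with d squarefree: disc(K) = d if d = 1 mod 4, and disc(K) = 4d if d = 2 or 3 mod 4.
Here d = -979, and d mod 4 = 1.
d = 1 mod 4 (O_K = Z[(1+sqrt(d))/2]), so disc(K) = d = -979

-979


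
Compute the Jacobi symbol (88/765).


Compute (88/765) via quadratic reciprocity:
  pull out 2: (2/765) = -1  (since 765 mod 8 = 5)
  pull out 2: (2/765) = -1  (since 765 mod 8 = 5)
  pull out 2: (2/765) = -1  (since 765 mod 8 = 5)
  reciprocity: (11/765) -> +(765/11)
  reduce: (6/11)
  pull out 2: (2/11) = -1  (since 11 mod 8 = 3)
  reciprocity: (3/11) -> -(11/3)
  reduce: (2/3)
  pull out 2: (2/3) = -1  (since 3 mod 8 = 3)
  (1/3) = 1
Product of signs = 1

1


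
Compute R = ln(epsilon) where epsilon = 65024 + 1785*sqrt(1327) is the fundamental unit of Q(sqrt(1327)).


epsilon = 65024 + 1785*sqrt(1327)
= 130048.0000
R = ln(130048.0000)
= 11.7757

11.7757


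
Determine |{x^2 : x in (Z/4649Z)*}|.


For prime p, the number of non-zero quadratic residues is (p-1)/2.
= (4649-1)/2
= 2324

2324


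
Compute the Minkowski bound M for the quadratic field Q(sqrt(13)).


d = 13, d mod 4 = 1, so disc(K) = d = 13; |disc(K)| = 13
Real quadratic field, so n = 2, s = r2 = 0, r1 = 2
M = (n!/n^n) * (4/pi)^s * sqrt(|disc(K)|) = (2!/2^2) * (4/pi)^0 * sqrt(13)
= 0.5 * 1.000000 * 3.605551
= 1.8028

1.8028


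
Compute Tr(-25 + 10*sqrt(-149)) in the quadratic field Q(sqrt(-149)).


Tr(a + b*sqrt(d)) = (a + b*sqrt(d)) + (a - b*sqrt(d)) = 2a
= 2 * (-25)
= -50

-50
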